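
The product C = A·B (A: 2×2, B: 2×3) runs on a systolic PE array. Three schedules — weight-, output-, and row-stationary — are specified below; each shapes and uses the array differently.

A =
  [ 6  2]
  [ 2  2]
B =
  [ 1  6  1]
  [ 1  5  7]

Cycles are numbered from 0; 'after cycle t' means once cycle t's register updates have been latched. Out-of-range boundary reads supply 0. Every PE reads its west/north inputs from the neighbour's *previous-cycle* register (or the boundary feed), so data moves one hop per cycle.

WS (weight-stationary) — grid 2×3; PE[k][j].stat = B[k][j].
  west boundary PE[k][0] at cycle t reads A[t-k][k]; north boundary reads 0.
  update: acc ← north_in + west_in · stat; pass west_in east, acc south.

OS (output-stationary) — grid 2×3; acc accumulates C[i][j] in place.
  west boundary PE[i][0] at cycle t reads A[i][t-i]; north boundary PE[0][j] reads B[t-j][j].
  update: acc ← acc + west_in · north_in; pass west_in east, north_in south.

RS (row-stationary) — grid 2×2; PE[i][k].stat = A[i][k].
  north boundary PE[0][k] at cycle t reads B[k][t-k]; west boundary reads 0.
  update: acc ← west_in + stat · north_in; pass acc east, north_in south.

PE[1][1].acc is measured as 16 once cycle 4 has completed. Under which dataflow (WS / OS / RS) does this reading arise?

— WS: 2×3; PE[1][1] trace:
  c0 r1c1: 0 / 0 / 0
  c1 r1c1: 0 / 0 / 0
  c2 r1c1: 46 / 2 / 46
  c3 r1c1: 22 / 2 / 22
  c4 r1c1: 0 / 0 / 0
— OS: 2×3; PE[1][1] trace:
  c0 r1c1: 0 / 0 / 0
  c1 r1c1: 0 / 0 / 0
  c2 r1c1: 12 / 2 / 6
  c3 r1c1: 22 / 2 / 5
  c4 r1c1: 22 / 0 / 0
— RS: 2×2; PE[1][1] trace:
  c0 r1c1: 0 / 0 / 0
  c1 r1c1: 0 / 0 / 0
  c2 r1c1: 4 / 4 / 1
  c3 r1c1: 22 / 22 / 5
  c4 r1c1: 16 / 16 / 7

dataflow = RS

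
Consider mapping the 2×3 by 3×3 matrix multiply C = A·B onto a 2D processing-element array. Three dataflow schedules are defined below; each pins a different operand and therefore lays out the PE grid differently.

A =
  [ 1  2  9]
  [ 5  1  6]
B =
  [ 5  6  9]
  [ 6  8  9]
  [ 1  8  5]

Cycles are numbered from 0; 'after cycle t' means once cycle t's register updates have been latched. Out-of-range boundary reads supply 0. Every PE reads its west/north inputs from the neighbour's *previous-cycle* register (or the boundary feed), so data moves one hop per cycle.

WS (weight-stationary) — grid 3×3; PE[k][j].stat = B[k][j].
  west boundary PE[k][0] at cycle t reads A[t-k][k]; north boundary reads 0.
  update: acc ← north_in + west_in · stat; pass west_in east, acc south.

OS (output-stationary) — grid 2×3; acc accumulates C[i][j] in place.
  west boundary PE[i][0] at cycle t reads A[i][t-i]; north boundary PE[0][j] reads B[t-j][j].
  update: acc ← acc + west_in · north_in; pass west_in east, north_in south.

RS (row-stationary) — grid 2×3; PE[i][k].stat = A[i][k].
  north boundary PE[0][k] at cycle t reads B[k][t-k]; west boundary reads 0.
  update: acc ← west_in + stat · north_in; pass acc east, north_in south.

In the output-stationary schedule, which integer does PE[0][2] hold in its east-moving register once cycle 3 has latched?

OS 2×3: PE[0][2] cycle-by-cycle (with neighbour feeds):
  cycle 0: PE[0][1] → acc 0, east 0, south 0
  cycle 0: PE[0][2] → acc 0, east 0, south 0
  cycle 1: PE[0][1] → acc 6, east 1, south 6
  cycle 1: PE[0][2] → acc 0, east 0, south 0
  cycle 2: PE[0][1] → acc 22, east 2, south 8
  cycle 2: PE[0][2] → acc 9, east 1, south 9
  cycle 3: PE[0][1] → acc 94, east 9, south 8
  cycle 3: PE[0][2] → acc 27, east 2, south 9

register = 2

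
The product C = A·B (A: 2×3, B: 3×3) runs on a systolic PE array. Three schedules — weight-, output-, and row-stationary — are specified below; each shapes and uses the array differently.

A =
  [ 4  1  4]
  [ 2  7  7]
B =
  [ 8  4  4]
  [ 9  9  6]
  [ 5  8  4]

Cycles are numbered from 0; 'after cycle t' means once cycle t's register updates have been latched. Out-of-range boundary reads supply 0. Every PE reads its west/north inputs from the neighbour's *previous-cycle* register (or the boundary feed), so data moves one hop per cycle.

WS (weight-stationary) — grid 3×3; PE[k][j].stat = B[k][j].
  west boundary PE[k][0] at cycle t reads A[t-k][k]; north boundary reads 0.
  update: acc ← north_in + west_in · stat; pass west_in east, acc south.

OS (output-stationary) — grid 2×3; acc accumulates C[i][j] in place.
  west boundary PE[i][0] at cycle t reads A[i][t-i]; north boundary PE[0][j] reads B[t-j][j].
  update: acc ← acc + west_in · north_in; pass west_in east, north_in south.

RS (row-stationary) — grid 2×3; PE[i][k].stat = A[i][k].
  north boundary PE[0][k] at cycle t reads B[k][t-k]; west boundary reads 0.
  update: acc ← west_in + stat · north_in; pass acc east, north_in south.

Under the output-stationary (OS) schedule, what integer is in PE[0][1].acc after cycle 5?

PE[0][1].acc = 57

OS 2×3: PE[0][1] cycle-by-cycle (with neighbour feeds):
  0: (0,0).acc=32  regs=<4,8>
  0: (0,1).acc=0  regs=<0,0>
  1: (0,0).acc=41  regs=<1,9>
  1: (0,1).acc=16  regs=<4,4>
  2: (0,0).acc=61  regs=<4,5>
  2: (0,1).acc=25  regs=<1,9>
  3: (0,0).acc=61  regs=<0,0>
  3: (0,1).acc=57  regs=<4,8>
  4: (0,0).acc=61  regs=<0,0>
  4: (0,1).acc=57  regs=<0,0>
  5: (0,0).acc=61  regs=<0,0>
  5: (0,1).acc=57  regs=<0,0>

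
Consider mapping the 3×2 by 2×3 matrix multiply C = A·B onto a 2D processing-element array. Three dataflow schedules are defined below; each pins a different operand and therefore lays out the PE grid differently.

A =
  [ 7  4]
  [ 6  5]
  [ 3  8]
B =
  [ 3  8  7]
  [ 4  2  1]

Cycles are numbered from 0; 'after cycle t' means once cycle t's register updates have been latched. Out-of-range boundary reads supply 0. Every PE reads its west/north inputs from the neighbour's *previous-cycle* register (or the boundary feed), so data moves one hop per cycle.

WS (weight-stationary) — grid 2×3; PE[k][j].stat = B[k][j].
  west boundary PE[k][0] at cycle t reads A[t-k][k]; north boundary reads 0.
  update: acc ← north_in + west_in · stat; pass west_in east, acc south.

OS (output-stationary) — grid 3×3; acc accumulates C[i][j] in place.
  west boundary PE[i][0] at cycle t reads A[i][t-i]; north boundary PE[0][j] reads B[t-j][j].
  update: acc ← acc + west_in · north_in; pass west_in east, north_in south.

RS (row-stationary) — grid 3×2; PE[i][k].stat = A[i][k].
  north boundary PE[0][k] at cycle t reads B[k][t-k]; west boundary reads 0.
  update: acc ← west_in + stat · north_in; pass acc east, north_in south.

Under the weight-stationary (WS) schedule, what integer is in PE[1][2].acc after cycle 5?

PE[1][2].acc = 29

WS on a 2×3 grid — tracing PE[1][2] and its feeders:
  0: (0,2).acc=0  regs=<0,0>
  0: (1,1).acc=0  regs=<0,0>
  0: (1,2).acc=0  regs=<0,0>
  1: (0,2).acc=0  regs=<0,0>
  1: (1,1).acc=0  regs=<0,0>
  1: (1,2).acc=0  regs=<0,0>
  2: (0,2).acc=49  regs=<7,49>
  2: (1,1).acc=64  regs=<4,64>
  2: (1,2).acc=0  regs=<0,0>
  3: (0,2).acc=42  regs=<6,42>
  3: (1,1).acc=58  regs=<5,58>
  3: (1,2).acc=53  regs=<4,53>
  4: (0,2).acc=21  regs=<3,21>
  4: (1,1).acc=40  regs=<8,40>
  4: (1,2).acc=47  regs=<5,47>
  5: (0,2).acc=0  regs=<0,0>
  5: (1,1).acc=0  regs=<0,0>
  5: (1,2).acc=29  regs=<8,29>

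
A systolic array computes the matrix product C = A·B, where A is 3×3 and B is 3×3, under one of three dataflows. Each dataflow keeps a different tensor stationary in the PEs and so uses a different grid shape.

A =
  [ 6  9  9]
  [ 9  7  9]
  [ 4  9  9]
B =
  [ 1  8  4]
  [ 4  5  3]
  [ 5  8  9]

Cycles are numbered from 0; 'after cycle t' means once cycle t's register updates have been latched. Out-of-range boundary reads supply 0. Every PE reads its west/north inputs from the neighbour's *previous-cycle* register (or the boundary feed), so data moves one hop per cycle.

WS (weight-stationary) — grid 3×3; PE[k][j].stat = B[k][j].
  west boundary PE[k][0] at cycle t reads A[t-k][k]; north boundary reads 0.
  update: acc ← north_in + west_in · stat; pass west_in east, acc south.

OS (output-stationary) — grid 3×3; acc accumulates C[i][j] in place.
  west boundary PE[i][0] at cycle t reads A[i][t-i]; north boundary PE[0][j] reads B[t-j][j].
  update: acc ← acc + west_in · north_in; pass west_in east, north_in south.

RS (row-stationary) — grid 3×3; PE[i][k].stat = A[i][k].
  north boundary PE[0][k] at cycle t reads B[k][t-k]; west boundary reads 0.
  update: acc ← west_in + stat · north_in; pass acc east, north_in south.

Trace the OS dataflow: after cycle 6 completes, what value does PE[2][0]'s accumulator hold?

PE[2][0].acc = 85

Tracing OS — 3×3 array, target PE[2][0]:
  0: (1,0).acc=0  regs=<0,0>
  0: (2,0).acc=0  regs=<0,0>
  1: (1,0).acc=9  regs=<9,1>
  1: (2,0).acc=0  regs=<0,0>
  2: (1,0).acc=37  regs=<7,4>
  2: (2,0).acc=4  regs=<4,1>
  3: (1,0).acc=82  regs=<9,5>
  3: (2,0).acc=40  regs=<9,4>
  4: (1,0).acc=82  regs=<0,0>
  4: (2,0).acc=85  regs=<9,5>
  5: (1,0).acc=82  regs=<0,0>
  5: (2,0).acc=85  regs=<0,0>
  6: (1,0).acc=82  regs=<0,0>
  6: (2,0).acc=85  regs=<0,0>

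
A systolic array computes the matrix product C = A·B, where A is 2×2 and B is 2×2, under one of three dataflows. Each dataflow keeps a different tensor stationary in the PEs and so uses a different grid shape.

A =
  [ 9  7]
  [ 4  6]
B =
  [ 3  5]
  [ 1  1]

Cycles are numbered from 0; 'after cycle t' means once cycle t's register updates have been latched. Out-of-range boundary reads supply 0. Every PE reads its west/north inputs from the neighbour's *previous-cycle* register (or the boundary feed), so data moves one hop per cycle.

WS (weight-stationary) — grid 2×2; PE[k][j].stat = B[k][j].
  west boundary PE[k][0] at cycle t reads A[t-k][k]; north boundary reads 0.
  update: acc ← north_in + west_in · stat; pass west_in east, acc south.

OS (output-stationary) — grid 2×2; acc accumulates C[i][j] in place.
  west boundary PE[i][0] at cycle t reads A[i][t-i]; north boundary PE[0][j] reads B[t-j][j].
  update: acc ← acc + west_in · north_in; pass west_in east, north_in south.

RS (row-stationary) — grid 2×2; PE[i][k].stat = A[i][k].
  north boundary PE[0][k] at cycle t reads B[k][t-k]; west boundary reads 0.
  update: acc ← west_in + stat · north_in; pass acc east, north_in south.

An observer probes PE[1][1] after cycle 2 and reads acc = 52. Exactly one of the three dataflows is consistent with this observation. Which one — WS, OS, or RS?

dataflow = WS

Under WS (2×2), PE[1][1]:
  c0 r1c1: 0 / 0 / 0
  c1 r1c1: 0 / 0 / 0
  c2 r1c1: 52 / 7 / 52
Under OS (2×2), PE[1][1]:
  c0 r1c1: 0 / 0 / 0
  c1 r1c1: 0 / 0 / 0
  c2 r1c1: 20 / 4 / 5
Under RS (2×2), PE[1][1]:
  c0 r1c1: 0 / 0 / 0
  c1 r1c1: 0 / 0 / 0
  c2 r1c1: 18 / 18 / 1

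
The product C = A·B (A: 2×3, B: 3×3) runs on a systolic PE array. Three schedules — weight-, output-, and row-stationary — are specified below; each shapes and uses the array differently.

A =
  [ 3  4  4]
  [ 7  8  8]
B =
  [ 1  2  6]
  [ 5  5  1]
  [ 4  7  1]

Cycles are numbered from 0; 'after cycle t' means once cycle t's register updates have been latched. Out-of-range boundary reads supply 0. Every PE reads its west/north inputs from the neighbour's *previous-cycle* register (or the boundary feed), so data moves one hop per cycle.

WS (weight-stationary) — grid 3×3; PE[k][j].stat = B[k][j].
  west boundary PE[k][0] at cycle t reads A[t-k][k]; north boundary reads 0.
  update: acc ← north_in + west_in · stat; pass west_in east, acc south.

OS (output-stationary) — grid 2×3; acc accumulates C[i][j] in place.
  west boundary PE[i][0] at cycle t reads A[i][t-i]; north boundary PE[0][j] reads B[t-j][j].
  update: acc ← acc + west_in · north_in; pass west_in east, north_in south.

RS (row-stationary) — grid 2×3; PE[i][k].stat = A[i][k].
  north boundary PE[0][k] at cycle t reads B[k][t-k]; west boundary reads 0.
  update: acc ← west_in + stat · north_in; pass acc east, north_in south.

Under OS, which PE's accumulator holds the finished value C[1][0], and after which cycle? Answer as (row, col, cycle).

(row, col, cycle) = (1, 0, 3)

Under OS, C[1][0] lands at PE[1][0]:
  @0  [1,0]  acc 0  |  →0  ↓0
  @1  [1,0]  acc 7  |  →7  ↓1
  @2  [1,0]  acc 47  |  →8  ↓5
  @3  [1,0]  acc 79  |  →8  ↓4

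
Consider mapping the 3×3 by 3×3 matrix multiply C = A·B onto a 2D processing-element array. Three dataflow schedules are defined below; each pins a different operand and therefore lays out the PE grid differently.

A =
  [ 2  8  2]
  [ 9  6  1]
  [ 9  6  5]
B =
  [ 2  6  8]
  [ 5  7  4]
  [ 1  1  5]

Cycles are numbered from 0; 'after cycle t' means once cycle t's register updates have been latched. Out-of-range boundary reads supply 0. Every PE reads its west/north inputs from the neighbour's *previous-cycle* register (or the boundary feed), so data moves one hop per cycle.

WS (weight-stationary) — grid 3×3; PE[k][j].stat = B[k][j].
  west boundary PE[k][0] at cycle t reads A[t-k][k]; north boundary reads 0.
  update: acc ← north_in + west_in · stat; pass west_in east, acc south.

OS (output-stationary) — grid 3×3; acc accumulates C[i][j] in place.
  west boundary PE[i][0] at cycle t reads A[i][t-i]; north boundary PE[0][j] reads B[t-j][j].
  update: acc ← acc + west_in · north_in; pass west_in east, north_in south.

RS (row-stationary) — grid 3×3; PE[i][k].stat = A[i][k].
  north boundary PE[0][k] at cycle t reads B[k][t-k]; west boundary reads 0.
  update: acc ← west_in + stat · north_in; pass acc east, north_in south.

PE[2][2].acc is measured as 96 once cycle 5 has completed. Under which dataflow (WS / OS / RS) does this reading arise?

dataflow = OS

WS (3×3 grid), PE[2][2]:
  t=0 PE[2][2]: acc=0 h=0 v=0
  t=1 PE[2][2]: acc=0 h=0 v=0
  t=2 PE[2][2]: acc=0 h=0 v=0
  t=3 PE[2][2]: acc=0 h=0 v=0
  t=4 PE[2][2]: acc=58 h=2 v=58
  t=5 PE[2][2]: acc=101 h=1 v=101
OS (3×3 grid), PE[2][2]:
  t=0 PE[2][2]: acc=0 h=0 v=0
  t=1 PE[2][2]: acc=0 h=0 v=0
  t=2 PE[2][2]: acc=0 h=0 v=0
  t=3 PE[2][2]: acc=0 h=0 v=0
  t=4 PE[2][2]: acc=72 h=9 v=8
  t=5 PE[2][2]: acc=96 h=6 v=4
RS (3×3 grid), PE[2][2]:
  t=0 PE[2][2]: acc=0 h=0 v=0
  t=1 PE[2][2]: acc=0 h=0 v=0
  t=2 PE[2][2]: acc=0 h=0 v=0
  t=3 PE[2][2]: acc=0 h=0 v=0
  t=4 PE[2][2]: acc=53 h=53 v=1
  t=5 PE[2][2]: acc=101 h=101 v=1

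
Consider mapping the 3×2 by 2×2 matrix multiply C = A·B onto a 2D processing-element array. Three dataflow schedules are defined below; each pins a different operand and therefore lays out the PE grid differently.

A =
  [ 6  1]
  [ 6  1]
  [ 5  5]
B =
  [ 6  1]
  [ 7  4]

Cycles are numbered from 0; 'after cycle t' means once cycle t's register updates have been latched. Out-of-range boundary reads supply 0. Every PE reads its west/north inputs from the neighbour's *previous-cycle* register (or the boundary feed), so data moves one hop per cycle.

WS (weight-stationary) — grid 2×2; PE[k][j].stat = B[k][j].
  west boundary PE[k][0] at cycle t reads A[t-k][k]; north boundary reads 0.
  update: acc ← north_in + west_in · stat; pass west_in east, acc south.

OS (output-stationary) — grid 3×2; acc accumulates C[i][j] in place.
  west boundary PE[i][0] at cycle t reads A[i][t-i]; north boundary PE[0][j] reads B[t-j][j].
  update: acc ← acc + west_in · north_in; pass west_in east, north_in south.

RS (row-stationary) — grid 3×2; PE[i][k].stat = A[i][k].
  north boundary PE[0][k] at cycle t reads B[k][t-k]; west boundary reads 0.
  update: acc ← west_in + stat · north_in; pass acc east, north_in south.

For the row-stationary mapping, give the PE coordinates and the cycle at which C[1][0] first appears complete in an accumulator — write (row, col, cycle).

(row, col, cycle) = (1, 1, 2)

RS: C[1][0] accumulates in PE[1][1]:
  @0  [1,1]  acc 0  |  →0  ↓0
  @1  [1,1]  acc 0  |  →0  ↓0
  @2  [1,1]  acc 43  |  →43  ↓7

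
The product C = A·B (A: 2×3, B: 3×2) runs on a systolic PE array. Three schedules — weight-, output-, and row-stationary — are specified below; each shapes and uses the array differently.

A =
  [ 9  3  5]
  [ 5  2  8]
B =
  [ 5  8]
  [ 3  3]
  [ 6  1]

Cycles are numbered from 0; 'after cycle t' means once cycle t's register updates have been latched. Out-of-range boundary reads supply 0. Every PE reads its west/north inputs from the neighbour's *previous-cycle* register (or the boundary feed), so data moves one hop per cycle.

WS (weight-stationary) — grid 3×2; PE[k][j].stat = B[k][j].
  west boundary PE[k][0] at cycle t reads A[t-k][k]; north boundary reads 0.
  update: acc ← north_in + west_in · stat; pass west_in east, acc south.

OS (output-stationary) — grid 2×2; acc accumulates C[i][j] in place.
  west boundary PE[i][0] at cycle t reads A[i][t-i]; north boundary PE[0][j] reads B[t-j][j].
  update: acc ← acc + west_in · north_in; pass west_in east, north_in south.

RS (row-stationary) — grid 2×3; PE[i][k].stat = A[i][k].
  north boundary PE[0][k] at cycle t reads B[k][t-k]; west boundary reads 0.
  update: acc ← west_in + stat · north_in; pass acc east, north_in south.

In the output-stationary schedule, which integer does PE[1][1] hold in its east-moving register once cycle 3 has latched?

register = 2

OS on a 2×2 grid — tracing PE[1][1] and its feeders:
  c0 r0c1: 0 / 0 / 0
  c0 r1c0: 0 / 0 / 0
  c0 r1c1: 0 / 0 / 0
  c1 r0c1: 72 / 9 / 8
  c1 r1c0: 25 / 5 / 5
  c1 r1c1: 0 / 0 / 0
  c2 r0c1: 81 / 3 / 3
  c2 r1c0: 31 / 2 / 3
  c2 r1c1: 40 / 5 / 8
  c3 r0c1: 86 / 5 / 1
  c3 r1c0: 79 / 8 / 6
  c3 r1c1: 46 / 2 / 3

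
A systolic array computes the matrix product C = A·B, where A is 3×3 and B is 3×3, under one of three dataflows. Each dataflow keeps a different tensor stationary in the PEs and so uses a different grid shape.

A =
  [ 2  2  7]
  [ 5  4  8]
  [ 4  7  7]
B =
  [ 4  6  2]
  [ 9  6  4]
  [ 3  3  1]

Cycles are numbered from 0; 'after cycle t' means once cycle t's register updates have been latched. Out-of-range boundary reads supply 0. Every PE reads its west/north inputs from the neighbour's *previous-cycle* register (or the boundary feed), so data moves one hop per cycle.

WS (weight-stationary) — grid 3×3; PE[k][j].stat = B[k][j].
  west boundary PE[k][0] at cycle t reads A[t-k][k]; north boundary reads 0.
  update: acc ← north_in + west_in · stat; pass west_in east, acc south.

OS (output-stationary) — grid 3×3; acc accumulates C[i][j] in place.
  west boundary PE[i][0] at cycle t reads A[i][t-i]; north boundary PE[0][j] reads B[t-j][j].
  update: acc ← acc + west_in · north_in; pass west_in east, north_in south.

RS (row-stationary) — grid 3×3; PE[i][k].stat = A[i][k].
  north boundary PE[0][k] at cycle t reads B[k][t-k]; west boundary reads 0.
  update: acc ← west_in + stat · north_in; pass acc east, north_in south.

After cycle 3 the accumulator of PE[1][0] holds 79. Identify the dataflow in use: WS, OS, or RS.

WS (3×3 grid), PE[1][0]:
  @0  [1,0]  acc 0  |  →0  ↓0
  @1  [1,0]  acc 26  |  →2  ↓26
  @2  [1,0]  acc 56  |  →4  ↓56
  @3  [1,0]  acc 79  |  →7  ↓79
OS (3×3 grid), PE[1][0]:
  @0  [1,0]  acc 0  |  →0  ↓0
  @1  [1,0]  acc 20  |  →5  ↓4
  @2  [1,0]  acc 56  |  →4  ↓9
  @3  [1,0]  acc 80  |  →8  ↓3
RS (3×3 grid), PE[1][0]:
  @0  [1,0]  acc 0  |  →0  ↓0
  @1  [1,0]  acc 20  |  →20  ↓4
  @2  [1,0]  acc 30  |  →30  ↓6
  @3  [1,0]  acc 10  |  →10  ↓2

dataflow = WS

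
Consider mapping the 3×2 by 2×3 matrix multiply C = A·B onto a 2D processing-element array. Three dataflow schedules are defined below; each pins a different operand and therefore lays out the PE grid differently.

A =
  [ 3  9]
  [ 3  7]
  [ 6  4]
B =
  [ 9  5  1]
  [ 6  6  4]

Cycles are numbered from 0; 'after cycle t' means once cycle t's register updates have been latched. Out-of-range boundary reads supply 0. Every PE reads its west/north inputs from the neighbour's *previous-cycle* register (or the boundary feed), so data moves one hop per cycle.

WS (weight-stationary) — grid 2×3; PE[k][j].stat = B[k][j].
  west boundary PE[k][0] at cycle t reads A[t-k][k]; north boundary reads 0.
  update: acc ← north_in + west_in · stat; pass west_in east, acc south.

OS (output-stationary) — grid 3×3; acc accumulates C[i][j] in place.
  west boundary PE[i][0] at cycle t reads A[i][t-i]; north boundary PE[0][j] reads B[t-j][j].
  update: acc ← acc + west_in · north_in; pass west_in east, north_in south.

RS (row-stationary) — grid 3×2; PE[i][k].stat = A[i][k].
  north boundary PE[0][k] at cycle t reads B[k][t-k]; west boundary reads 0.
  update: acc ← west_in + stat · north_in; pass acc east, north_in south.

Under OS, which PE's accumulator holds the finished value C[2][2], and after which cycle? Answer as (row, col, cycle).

OS — PE[2][2] is where C[2][2] collects:
  0: (2,2).acc=0  regs=<0,0>
  1: (2,2).acc=0  regs=<0,0>
  2: (2,2).acc=0  regs=<0,0>
  3: (2,2).acc=0  regs=<0,0>
  4: (2,2).acc=6  regs=<6,1>
  5: (2,2).acc=22  regs=<4,4>

(row, col, cycle) = (2, 2, 5)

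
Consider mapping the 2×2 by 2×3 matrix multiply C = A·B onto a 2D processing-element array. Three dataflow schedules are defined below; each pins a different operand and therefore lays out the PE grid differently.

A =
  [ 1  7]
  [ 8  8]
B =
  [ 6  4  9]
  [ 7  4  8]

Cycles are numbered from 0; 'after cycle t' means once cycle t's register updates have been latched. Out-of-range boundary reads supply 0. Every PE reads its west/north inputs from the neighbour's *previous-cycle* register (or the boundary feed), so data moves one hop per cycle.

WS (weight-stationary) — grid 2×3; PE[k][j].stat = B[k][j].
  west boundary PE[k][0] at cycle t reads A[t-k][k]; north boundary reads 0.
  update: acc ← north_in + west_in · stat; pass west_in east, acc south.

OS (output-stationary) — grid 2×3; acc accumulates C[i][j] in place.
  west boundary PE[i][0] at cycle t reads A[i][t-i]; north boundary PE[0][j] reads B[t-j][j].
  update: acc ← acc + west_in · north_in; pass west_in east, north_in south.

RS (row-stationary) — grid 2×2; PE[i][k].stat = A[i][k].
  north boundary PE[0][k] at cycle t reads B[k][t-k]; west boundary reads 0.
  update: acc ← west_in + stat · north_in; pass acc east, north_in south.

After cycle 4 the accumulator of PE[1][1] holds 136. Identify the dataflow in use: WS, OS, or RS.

WS [2×3] PE[1][1] across cycles:
  after 0 — PE[1][1] acc=0, pass-E 0, pass-S 0
  after 1 — PE[1][1] acc=0, pass-E 0, pass-S 0
  after 2 — PE[1][1] acc=32, pass-E 7, pass-S 32
  after 3 — PE[1][1] acc=64, pass-E 8, pass-S 64
  after 4 — PE[1][1] acc=0, pass-E 0, pass-S 0
OS [2×3] PE[1][1] across cycles:
  after 0 — PE[1][1] acc=0, pass-E 0, pass-S 0
  after 1 — PE[1][1] acc=0, pass-E 0, pass-S 0
  after 2 — PE[1][1] acc=32, pass-E 8, pass-S 4
  after 3 — PE[1][1] acc=64, pass-E 8, pass-S 4
  after 4 — PE[1][1] acc=64, pass-E 0, pass-S 0
RS [2×2] PE[1][1] across cycles:
  after 0 — PE[1][1] acc=0, pass-E 0, pass-S 0
  after 1 — PE[1][1] acc=0, pass-E 0, pass-S 0
  after 2 — PE[1][1] acc=104, pass-E 104, pass-S 7
  after 3 — PE[1][1] acc=64, pass-E 64, pass-S 4
  after 4 — PE[1][1] acc=136, pass-E 136, pass-S 8

dataflow = RS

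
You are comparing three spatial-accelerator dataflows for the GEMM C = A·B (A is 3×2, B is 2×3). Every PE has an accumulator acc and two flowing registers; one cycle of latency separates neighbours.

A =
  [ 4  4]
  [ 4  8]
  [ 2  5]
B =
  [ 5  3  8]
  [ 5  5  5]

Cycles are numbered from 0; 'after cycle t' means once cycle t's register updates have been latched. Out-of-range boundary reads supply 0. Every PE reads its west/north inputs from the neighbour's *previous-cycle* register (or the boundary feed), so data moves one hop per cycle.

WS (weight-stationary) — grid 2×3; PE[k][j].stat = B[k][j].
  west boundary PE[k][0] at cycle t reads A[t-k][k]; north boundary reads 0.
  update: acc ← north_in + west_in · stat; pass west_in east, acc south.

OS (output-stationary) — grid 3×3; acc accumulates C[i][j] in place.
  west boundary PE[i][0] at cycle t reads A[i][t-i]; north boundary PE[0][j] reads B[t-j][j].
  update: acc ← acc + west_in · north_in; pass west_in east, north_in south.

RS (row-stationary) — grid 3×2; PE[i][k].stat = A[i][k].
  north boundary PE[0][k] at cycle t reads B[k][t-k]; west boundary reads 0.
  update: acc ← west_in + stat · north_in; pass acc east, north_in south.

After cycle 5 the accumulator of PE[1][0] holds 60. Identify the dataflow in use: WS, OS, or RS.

WS [2×3] PE[1][0] across cycles:
  after 0 — PE[1][0] acc=0, pass-E 0, pass-S 0
  after 1 — PE[1][0] acc=40, pass-E 4, pass-S 40
  after 2 — PE[1][0] acc=60, pass-E 8, pass-S 60
  after 3 — PE[1][0] acc=35, pass-E 5, pass-S 35
  after 4 — PE[1][0] acc=0, pass-E 0, pass-S 0
  after 5 — PE[1][0] acc=0, pass-E 0, pass-S 0
OS [3×3] PE[1][0] across cycles:
  after 0 — PE[1][0] acc=0, pass-E 0, pass-S 0
  after 1 — PE[1][0] acc=20, pass-E 4, pass-S 5
  after 2 — PE[1][0] acc=60, pass-E 8, pass-S 5
  after 3 — PE[1][0] acc=60, pass-E 0, pass-S 0
  after 4 — PE[1][0] acc=60, pass-E 0, pass-S 0
  after 5 — PE[1][0] acc=60, pass-E 0, pass-S 0
RS [3×2] PE[1][0] across cycles:
  after 0 — PE[1][0] acc=0, pass-E 0, pass-S 0
  after 1 — PE[1][0] acc=20, pass-E 20, pass-S 5
  after 2 — PE[1][0] acc=12, pass-E 12, pass-S 3
  after 3 — PE[1][0] acc=32, pass-E 32, pass-S 8
  after 4 — PE[1][0] acc=0, pass-E 0, pass-S 0
  after 5 — PE[1][0] acc=0, pass-E 0, pass-S 0

dataflow = OS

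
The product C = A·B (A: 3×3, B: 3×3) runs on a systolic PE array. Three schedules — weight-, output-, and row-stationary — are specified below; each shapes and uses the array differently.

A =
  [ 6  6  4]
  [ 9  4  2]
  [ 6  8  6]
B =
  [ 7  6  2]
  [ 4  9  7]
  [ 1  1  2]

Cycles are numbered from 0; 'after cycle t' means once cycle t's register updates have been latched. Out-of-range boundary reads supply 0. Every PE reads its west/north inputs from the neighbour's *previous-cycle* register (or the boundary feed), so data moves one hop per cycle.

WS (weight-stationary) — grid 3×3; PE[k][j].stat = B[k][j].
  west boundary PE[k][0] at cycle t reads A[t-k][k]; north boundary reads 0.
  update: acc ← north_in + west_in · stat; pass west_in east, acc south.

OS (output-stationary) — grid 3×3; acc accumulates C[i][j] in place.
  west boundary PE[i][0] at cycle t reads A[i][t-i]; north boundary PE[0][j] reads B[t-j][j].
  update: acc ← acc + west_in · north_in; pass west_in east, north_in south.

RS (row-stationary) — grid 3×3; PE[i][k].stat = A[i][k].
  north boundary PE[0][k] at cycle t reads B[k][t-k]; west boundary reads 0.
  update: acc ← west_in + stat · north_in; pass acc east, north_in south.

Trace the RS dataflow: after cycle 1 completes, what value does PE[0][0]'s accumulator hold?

PE[0][0].acc = 36

RS 3×3: PE[0][0] cycle-by-cycle (with neighbour feeds):
  0: (0,0).acc=42  regs=<42,7>
  1: (0,0).acc=36  regs=<36,6>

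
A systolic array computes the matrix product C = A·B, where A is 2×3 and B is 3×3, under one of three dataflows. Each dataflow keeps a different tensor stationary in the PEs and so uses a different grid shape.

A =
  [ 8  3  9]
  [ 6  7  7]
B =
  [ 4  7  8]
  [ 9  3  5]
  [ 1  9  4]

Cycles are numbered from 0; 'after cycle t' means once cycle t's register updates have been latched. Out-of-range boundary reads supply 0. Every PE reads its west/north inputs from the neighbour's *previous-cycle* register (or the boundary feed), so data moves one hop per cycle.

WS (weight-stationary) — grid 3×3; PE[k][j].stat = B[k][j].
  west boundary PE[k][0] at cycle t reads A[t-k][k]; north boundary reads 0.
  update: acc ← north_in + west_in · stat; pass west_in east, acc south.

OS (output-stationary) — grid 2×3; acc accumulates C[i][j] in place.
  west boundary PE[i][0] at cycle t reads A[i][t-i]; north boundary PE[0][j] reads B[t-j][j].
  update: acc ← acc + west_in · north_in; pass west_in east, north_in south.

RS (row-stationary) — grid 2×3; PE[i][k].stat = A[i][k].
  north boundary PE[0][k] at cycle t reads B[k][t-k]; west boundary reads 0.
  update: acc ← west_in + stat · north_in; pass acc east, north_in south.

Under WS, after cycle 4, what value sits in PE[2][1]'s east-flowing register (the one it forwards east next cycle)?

register = 7

Tracing WS — 3×3 array, target PE[2][1]:
  [0] (1,1) acc=0 (h:0 v:0)
  [0] (2,0) acc=0 (h:0 v:0)
  [0] (2,1) acc=0 (h:0 v:0)
  [1] (1,1) acc=0 (h:0 v:0)
  [1] (2,0) acc=0 (h:0 v:0)
  [1] (2,1) acc=0 (h:0 v:0)
  [2] (1,1) acc=65 (h:3 v:65)
  [2] (2,0) acc=68 (h:9 v:68)
  [2] (2,1) acc=0 (h:0 v:0)
  [3] (1,1) acc=63 (h:7 v:63)
  [3] (2,0) acc=94 (h:7 v:94)
  [3] (2,1) acc=146 (h:9 v:146)
  [4] (1,1) acc=0 (h:0 v:0)
  [4] (2,0) acc=0 (h:0 v:0)
  [4] (2,1) acc=126 (h:7 v:126)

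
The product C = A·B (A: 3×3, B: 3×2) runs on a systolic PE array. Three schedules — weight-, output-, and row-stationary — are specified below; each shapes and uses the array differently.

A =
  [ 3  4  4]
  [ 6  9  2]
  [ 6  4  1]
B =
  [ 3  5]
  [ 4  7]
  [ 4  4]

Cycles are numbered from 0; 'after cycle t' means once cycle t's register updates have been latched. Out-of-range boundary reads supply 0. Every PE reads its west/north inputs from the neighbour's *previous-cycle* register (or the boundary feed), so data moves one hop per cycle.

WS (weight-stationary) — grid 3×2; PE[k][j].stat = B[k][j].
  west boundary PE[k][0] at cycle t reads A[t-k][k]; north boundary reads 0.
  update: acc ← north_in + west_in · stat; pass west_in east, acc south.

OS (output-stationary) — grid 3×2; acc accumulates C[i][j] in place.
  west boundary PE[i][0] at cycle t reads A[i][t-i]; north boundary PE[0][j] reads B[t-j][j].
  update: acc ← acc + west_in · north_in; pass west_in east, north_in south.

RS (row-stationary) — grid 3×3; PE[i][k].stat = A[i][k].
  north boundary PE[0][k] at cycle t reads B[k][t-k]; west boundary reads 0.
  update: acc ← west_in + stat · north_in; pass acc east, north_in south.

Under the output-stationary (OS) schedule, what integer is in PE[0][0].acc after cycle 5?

OS on a 3×2 grid — tracing PE[0][0] and its feeders:
  step 0 · PE0,0: acc=9; fwd→3 fwd↓3
  step 1 · PE0,0: acc=25; fwd→4 fwd↓4
  step 2 · PE0,0: acc=41; fwd→4 fwd↓4
  step 3 · PE0,0: acc=41; fwd→0 fwd↓0
  step 4 · PE0,0: acc=41; fwd→0 fwd↓0
  step 5 · PE0,0: acc=41; fwd→0 fwd↓0

PE[0][0].acc = 41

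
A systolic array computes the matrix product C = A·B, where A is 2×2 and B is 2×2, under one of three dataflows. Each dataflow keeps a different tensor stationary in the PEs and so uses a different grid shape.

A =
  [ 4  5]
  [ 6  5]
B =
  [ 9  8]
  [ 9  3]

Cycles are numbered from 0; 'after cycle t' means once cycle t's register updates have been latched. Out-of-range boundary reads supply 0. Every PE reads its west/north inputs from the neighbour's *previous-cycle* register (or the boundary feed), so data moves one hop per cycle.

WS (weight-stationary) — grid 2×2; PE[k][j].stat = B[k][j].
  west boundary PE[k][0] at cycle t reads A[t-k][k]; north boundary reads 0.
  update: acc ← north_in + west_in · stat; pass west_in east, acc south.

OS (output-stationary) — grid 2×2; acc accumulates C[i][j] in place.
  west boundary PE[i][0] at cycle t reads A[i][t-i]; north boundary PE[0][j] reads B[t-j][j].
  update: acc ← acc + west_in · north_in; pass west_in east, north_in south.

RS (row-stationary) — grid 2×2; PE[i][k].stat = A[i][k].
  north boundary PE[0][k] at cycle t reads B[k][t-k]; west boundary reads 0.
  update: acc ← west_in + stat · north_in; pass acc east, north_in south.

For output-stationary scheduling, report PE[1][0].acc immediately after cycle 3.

OS (2×2). Following PE[1][0] plus its west/north inputs:
  c0 r0c0: 36 / 4 / 9
  c0 r1c0: 0 / 0 / 0
  c1 r0c0: 81 / 5 / 9
  c1 r1c0: 54 / 6 / 9
  c2 r0c0: 81 / 0 / 0
  c2 r1c0: 99 / 5 / 9
  c3 r0c0: 81 / 0 / 0
  c3 r1c0: 99 / 0 / 0

PE[1][0].acc = 99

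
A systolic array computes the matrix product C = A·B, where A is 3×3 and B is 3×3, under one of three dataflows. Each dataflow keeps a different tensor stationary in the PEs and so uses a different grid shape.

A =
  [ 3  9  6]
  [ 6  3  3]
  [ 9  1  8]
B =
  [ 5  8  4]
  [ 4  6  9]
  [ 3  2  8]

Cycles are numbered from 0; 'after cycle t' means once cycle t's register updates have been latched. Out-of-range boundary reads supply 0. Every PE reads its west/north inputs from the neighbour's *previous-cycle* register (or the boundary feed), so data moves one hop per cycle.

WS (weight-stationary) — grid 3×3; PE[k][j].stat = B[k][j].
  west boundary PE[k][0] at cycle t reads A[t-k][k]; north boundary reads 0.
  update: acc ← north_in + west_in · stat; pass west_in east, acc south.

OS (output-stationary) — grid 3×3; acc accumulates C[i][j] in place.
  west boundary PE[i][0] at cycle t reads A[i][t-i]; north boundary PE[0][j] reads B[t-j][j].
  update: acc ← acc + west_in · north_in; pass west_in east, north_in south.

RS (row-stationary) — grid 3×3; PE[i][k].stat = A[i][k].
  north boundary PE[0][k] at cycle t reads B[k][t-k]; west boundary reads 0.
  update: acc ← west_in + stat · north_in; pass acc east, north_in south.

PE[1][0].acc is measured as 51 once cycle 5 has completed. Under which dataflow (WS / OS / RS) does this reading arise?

Under WS (3×3), PE[1][0]:
  c0 r1c0: 0 / 0 / 0
  c1 r1c0: 51 / 9 / 51
  c2 r1c0: 42 / 3 / 42
  c3 r1c0: 49 / 1 / 49
  c4 r1c0: 0 / 0 / 0
  c5 r1c0: 0 / 0 / 0
Under OS (3×3), PE[1][0]:
  c0 r1c0: 0 / 0 / 0
  c1 r1c0: 30 / 6 / 5
  c2 r1c0: 42 / 3 / 4
  c3 r1c0: 51 / 3 / 3
  c4 r1c0: 51 / 0 / 0
  c5 r1c0: 51 / 0 / 0
Under RS (3×3), PE[1][0]:
  c0 r1c0: 0 / 0 / 0
  c1 r1c0: 30 / 30 / 5
  c2 r1c0: 48 / 48 / 8
  c3 r1c0: 24 / 24 / 4
  c4 r1c0: 0 / 0 / 0
  c5 r1c0: 0 / 0 / 0

dataflow = OS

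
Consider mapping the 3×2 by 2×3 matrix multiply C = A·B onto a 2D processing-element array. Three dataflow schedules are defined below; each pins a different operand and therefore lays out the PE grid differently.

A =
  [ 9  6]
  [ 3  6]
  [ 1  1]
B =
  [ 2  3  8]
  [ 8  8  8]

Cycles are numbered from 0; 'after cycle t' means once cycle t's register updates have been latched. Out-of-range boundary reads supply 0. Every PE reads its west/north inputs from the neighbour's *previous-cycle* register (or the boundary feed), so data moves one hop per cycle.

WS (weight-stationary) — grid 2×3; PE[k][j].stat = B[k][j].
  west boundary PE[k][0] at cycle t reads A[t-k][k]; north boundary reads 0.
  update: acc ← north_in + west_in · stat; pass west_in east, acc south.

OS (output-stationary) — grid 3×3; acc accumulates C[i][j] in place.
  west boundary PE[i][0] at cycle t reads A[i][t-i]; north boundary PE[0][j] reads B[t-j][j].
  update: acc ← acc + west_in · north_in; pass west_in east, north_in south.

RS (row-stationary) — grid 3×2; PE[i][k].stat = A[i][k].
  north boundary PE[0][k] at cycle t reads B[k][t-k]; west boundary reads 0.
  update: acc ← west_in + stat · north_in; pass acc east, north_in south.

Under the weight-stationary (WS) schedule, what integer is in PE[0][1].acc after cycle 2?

PE[0][1].acc = 9

Tracing WS — 2×3 array, target PE[0][1]:
  c0 r0c0: 18 / 9 / 18
  c0 r0c1: 0 / 0 / 0
  c1 r0c0: 6 / 3 / 6
  c1 r0c1: 27 / 9 / 27
  c2 r0c0: 2 / 1 / 2
  c2 r0c1: 9 / 3 / 9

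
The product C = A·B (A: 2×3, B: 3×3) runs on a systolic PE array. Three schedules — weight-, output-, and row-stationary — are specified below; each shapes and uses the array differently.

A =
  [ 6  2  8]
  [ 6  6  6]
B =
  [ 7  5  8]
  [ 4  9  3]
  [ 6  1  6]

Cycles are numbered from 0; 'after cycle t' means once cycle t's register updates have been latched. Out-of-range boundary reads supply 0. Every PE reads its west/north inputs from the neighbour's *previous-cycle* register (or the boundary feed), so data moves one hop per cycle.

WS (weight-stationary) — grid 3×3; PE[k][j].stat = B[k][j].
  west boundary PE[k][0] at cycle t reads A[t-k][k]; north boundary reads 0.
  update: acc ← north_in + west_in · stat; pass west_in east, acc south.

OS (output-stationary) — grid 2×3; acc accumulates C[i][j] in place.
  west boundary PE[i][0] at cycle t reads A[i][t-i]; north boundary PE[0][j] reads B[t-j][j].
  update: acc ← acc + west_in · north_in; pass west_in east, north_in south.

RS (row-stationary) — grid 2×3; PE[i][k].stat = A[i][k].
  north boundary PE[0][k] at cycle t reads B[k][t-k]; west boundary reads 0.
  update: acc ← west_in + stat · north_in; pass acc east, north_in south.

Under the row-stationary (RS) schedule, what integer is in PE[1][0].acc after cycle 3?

PE[1][0].acc = 48

RS 2×3: PE[1][0] cycle-by-cycle (with neighbour feeds):
  @0  [0,0]  acc 42  |  →42  ↓7
  @0  [1,0]  acc 0  |  →0  ↓0
  @1  [0,0]  acc 30  |  →30  ↓5
  @1  [1,0]  acc 42  |  →42  ↓7
  @2  [0,0]  acc 48  |  →48  ↓8
  @2  [1,0]  acc 30  |  →30  ↓5
  @3  [0,0]  acc 0  |  →0  ↓0
  @3  [1,0]  acc 48  |  →48  ↓8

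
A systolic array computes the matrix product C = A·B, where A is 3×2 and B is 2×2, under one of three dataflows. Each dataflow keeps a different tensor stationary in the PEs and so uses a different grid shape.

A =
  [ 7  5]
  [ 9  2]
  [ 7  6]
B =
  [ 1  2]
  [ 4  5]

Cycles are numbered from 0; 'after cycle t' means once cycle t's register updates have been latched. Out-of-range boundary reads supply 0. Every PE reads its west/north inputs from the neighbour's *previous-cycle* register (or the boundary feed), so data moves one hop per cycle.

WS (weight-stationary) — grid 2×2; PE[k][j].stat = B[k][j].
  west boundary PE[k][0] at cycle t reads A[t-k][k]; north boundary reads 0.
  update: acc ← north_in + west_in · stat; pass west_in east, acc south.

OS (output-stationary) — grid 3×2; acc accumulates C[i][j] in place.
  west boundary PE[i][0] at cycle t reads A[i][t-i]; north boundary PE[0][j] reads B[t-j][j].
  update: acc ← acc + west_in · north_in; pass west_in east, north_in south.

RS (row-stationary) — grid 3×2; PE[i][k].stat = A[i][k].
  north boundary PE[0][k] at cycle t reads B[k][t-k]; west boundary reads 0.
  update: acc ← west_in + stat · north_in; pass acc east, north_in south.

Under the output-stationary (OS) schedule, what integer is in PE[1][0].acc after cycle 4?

Tracing OS — 3×2 array, target PE[1][0]:
  0: (0,0).acc=7  regs=<7,1>
  0: (1,0).acc=0  regs=<0,0>
  1: (0,0).acc=27  regs=<5,4>
  1: (1,0).acc=9  regs=<9,1>
  2: (0,0).acc=27  regs=<0,0>
  2: (1,0).acc=17  regs=<2,4>
  3: (0,0).acc=27  regs=<0,0>
  3: (1,0).acc=17  regs=<0,0>
  4: (0,0).acc=27  regs=<0,0>
  4: (1,0).acc=17  regs=<0,0>

PE[1][0].acc = 17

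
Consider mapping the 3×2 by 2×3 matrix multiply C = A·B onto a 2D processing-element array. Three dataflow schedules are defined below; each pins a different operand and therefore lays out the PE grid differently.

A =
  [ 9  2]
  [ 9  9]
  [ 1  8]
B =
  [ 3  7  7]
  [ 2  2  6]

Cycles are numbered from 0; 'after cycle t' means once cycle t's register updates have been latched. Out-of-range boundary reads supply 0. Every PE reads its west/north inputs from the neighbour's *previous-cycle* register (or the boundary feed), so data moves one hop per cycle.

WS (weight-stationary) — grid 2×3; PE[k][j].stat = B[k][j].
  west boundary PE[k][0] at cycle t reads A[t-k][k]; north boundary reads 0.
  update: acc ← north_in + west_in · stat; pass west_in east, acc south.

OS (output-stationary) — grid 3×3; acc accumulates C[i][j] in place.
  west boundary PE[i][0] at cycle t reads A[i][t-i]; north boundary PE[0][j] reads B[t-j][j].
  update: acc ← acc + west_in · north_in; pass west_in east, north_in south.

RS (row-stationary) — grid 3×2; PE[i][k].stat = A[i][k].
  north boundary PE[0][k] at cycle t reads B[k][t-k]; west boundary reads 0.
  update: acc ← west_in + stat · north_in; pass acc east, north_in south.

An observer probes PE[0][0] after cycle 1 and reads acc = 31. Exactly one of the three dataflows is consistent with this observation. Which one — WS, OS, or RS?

Under WS (2×3), PE[0][0]:
  step 0 · PE0,0: acc=27; fwd→9 fwd↓27
  step 1 · PE0,0: acc=27; fwd→9 fwd↓27
Under OS (3×3), PE[0][0]:
  step 0 · PE0,0: acc=27; fwd→9 fwd↓3
  step 1 · PE0,0: acc=31; fwd→2 fwd↓2
Under RS (3×2), PE[0][0]:
  step 0 · PE0,0: acc=27; fwd→27 fwd↓3
  step 1 · PE0,0: acc=63; fwd→63 fwd↓7

dataflow = OS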